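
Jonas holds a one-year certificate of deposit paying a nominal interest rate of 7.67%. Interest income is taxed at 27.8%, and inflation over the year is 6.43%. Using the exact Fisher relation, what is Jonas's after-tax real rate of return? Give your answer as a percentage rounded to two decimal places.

After-tax nominal return = 7.67% × (1 − 0.278) = 5.53774%.
1 + r = 1.0553774 / 1.06430 = 0.991616
After-tax real rate = 0.991616 − 1 → -0.84%.

-0.84%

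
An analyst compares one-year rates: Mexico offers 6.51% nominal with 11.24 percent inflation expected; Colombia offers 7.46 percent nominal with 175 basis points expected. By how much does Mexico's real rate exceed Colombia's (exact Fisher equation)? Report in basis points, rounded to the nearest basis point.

-986 basis points

Mexico: (1 + 0.0651)/(1 + 0.1124) − 1 = -4.2521%
Colombia: (1 + 0.0746)/(1 + 0.0175) − 1 = 5.6118%
Differential = -4.2521% − 5.6118% = -9.8639% → -986 basis points.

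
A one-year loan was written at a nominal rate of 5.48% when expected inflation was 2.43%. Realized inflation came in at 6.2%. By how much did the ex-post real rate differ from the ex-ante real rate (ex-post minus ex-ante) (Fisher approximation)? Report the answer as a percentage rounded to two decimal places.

Ex-ante: 5.48% − 2.43% = 3.050%
Ex-post: 5.48% − 6.2% = -0.720%
Difference (ex-post − ex-ante) = -3.7700% → -3.77%.

-3.77%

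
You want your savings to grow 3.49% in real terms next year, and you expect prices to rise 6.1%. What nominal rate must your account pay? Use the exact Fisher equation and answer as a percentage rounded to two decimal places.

(1 + i) = (1 + r)(1 + π) = 1.03490 × 1.06100 = 1.0980289
i = 1.0980289 − 1, so the required nominal rate is 9.80%.

9.80%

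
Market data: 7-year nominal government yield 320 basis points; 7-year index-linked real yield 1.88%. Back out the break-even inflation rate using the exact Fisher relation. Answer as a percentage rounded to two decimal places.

(1 + π) = (1 + i)/(1 + r) = 1.03200 / 1.01880 = 1.012956
Break-even inflation = 1.012956 − 1 → 1.30%.

1.30%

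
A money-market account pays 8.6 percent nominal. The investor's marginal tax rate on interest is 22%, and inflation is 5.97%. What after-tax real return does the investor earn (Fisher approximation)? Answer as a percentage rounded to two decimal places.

After-tax nominal return = 8.6% × (1 − 0.22) = 6.7080%.
r ≈ 6.7080% − 5.97% → 0.74%.

0.74%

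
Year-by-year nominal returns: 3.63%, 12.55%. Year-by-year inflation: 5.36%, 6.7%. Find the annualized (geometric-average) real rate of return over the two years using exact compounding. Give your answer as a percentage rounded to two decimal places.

1.86%

Nominal growth factor = 1.0363 × 1.1255 = 1.16635565
Price-level growth factor = 1.0536 × 1.0670 = 1.12419120
Real growth factor = 1.16635565 / 1.12419120 = 1.03750648
Annualized real rate = 1.03750648^(1/2) − 1 = 1.8581% → 1.86%.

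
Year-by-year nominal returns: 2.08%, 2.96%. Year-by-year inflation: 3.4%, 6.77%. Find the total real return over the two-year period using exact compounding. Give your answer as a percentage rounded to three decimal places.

Compound the nominal returns: 1.0208 × 1.0296 = 1.0510157.
Compound inflation: 1.0340 × 1.0677 = 1.1040018.
Deflate: 1.0510157 / 1.1040018 = 0.9520054.
Total real return = 0.9520054 − 1 → -4.799%.

-4.799%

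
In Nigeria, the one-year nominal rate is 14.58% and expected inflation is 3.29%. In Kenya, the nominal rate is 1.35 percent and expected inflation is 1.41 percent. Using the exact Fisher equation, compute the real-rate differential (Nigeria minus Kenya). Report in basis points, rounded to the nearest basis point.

1099 basis points

Nigeria: (1 + 0.1458)/(1 + 0.0329) − 1 = 10.9304%
Kenya: (1 + 0.0135)/(1 + 0.0141) − 1 = -0.0592%
Differential = 10.9304% − (-0.0592%) = 10.9896% → 1099 basis points.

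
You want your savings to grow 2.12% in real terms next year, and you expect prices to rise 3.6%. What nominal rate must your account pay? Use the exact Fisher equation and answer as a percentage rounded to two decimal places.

5.80%

(1 + i) = (1 + r)(1 + π) = 1.02120 × 1.03600 = 1.0579632
i = 1.0579632 − 1, so the required nominal rate is 5.80%.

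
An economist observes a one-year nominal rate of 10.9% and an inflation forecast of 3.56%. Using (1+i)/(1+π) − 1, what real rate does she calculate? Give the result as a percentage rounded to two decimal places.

7.09%

By the Fisher relation, 1 + r = (1 + i)/(1 + π).
1 + r = 1.10900 / 1.03560 = 1.070877
r = 1.070877 − 1 = 7.0877%, i.e. 7.09%.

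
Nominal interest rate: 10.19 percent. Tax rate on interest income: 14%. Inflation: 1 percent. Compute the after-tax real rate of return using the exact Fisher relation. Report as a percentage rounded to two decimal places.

7.69%

After-tax nominal return = 10.19% × (1 − 0.14) = 8.7634%.
1 + r = 1.087634 / 1.01000 = 1.076865
After-tax real rate = 1.076865 − 1 → 7.69%.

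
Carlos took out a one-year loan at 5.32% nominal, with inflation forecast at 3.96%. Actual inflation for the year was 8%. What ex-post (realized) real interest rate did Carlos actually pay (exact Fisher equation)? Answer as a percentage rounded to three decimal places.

Ex-post: (1 + 0.0532)/(1 + 0.0800) − 1 = -2.48148%
So the realized real rate is -2.481%.

-2.481%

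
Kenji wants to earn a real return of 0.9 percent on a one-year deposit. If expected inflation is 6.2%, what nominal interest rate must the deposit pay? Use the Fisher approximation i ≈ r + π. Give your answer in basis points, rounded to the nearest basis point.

710 basis points

i ≈ r + π = 0.9% + 6.2% = 710 basis points.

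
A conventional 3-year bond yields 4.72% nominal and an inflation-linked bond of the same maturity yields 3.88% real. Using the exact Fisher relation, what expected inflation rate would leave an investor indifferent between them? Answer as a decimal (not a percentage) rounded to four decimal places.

(1 + π) = (1 + i)/(1 + r) = 1.04720 / 1.03880 = 1.008086
Break-even inflation = 1.008086 − 1 → 0.0081.

0.0081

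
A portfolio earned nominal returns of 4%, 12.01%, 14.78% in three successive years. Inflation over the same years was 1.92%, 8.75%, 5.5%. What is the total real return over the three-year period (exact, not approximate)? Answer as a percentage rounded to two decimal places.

14.34%

Nominal growth factor = 1.0400 × 1.1201 × 1.1478 = 1.337077
Price-level growth factor = 1.0192 × 1.0875 × 1.0550 = 1.169341
Real growth factor = 1.337077 / 1.169341 = 1.143445
Total real return = 1.143445 − 1 → 14.34%.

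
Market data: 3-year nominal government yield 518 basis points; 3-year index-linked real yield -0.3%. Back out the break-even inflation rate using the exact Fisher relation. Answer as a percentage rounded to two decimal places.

5.50%

(1 + π) = (1 + i)/(1 + r) = 1.05180 / 0.99700 = 1.054965
Break-even inflation = 1.054965 − 1 → 5.50%.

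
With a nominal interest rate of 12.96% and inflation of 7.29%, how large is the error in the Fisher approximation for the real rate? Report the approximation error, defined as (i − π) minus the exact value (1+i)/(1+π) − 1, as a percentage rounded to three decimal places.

0.385%

Approximate: r ≈ 12.960% − 7.290% = 5.6700%
Exact: (1 + 0.1296)/(1 + 0.0729) − 1 = 5.2847%
Error = 5.6700% − 5.2847% = 0.3853% → 0.385%.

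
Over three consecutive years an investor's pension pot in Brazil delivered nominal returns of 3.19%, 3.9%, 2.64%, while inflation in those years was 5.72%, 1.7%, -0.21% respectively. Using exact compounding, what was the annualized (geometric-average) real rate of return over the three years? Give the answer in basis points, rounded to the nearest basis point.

Nominal growth factor = 1.0319 × 1.0390 × 1.0264 = 1.10044870
Price-level growth factor = 1.0572 × 1.0170 × 0.9979 = 1.07291454
Real growth factor = 1.10044870 / 1.07291454 = 1.02566296
Annualized real rate = 1.02566296^(1/3) − 1 = 0.8482% → 85 basis points.

85 basis points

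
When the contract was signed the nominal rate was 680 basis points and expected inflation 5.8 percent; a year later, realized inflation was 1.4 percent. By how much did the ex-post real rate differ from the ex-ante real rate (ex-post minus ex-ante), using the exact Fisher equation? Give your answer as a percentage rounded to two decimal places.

Ex-ante: (1 + 0.0680)/(1 + 0.0580) − 1 = 0.9452%
Ex-post: (1 + 0.0680)/(1 + 0.0140) − 1 = 5.3254%
Difference (ex-post − ex-ante) = 4.3803% → 4.38%.

4.38%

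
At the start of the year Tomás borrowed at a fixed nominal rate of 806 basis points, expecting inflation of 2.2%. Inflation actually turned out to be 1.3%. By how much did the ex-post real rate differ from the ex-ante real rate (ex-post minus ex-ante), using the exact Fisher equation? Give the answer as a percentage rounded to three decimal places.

Ex-ante: (1 + 0.0806)/(1 + 0.0220) − 1 = 5.7339%
Ex-post: (1 + 0.0806)/(1 + 0.0130) − 1 = 6.6732%
Difference (ex-post − ex-ante) = 0.9394% → 0.939%.

0.939%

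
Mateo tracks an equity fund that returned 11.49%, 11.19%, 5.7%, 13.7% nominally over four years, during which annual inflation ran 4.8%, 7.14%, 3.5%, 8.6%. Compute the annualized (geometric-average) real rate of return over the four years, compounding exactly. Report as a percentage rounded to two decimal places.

4.23%

Compound the nominal returns: 1.1149 × 1.1119 × 1.0570 × 1.1370 = 1.489831312.
Compound inflation: 1.0480 × 1.0714 × 1.0350 × 1.0860 = 1.262069001.
Deflate: 1.489831312 / 1.262069001 = 1.180467400.
Annualized real rate = 1.180467400^(1/4) − 1 = 4.23498% → 4.23%.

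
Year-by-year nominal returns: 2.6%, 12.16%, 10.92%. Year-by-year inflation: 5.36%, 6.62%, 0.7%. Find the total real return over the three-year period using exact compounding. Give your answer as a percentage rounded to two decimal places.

12.84%

Nominal growth factor = 1.0260 × 1.1216 × 1.1092 = 1.276425
Price-level growth factor = 1.0536 × 1.0662 × 1.0070 = 1.131212
Real growth factor = 1.276425 / 1.131212 = 1.128369
Total real return = 1.128369 − 1 → 12.84%.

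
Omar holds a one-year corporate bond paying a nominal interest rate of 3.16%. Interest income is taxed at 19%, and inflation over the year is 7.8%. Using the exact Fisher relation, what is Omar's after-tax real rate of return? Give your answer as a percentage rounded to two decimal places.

After-tax nominal return = 3.16% × (1 − 0.19) = 2.5596%.
1 + r = 1.025596 / 1.07800 = 0.951388
After-tax real rate = 0.951388 − 1 → -4.86%.

-4.86%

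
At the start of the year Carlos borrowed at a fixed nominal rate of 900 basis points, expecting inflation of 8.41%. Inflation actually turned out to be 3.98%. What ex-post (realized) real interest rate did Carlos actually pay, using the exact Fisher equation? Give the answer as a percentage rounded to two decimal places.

Ex-post: (1 + 0.0900)/(1 + 0.0398) − 1 = 4.8279%
So the realized real rate is 4.83%.

4.83%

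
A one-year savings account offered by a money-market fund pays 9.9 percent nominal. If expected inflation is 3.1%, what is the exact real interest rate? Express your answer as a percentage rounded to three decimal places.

1 + r = 1.09900 / 1.03100 = 1.0659554
r = 1.0659554 − 1 = 6.59554%, i.e. 6.596%.

6.596%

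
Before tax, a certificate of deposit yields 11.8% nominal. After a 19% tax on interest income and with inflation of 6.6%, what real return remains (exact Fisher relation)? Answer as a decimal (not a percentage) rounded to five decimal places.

0.02775

After-tax nominal return = 11.8% × (1 − 0.19) = 9.5580%.
1 + r = 1.09558 / 1.06600 = 1.027749
After-tax real rate = 1.027749 − 1 → 0.02775.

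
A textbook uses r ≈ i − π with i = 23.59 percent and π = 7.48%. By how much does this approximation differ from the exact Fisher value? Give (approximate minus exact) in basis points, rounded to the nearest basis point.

Approximate: r ≈ 23.590% − 7.480% = 16.1100%
Exact: (1 + 0.2359)/(1 + 0.0748) − 1 = 14.9888%
Error = 16.1100% − 14.9888% = 1.1212% → 112 basis points.

112 basis points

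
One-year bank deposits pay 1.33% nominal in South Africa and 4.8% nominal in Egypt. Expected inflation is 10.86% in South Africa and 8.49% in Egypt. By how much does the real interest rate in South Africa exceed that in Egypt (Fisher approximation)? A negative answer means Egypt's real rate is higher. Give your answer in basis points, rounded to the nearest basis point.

South Africa: 1.33% − 10.86% = -9.530%
Egypt: 4.8% − 8.49% = -3.690%
Differential = -5.840% → -584 basis points.

-584 basis points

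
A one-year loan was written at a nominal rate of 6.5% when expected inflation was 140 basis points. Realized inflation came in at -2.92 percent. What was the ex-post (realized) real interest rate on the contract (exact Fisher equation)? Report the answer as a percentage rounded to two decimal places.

9.70%

Ex-post: (1 + 0.0650)/(1 − 0.0292) − 1 = 9.7033%
So the realized real rate is 9.70%.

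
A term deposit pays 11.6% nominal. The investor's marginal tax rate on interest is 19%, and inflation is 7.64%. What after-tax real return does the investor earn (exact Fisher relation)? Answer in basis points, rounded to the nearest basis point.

After-tax nominal return = 11.6% × (1 − 0.19) = 9.3960%.
1 + r = 1.09396 / 1.07640 = 1.016314
After-tax real rate = 1.016314 − 1 → 163 basis points.

163 basis points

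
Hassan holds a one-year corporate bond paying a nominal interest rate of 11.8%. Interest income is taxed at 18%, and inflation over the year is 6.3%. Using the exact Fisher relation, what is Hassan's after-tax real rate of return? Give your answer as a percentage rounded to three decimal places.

After-tax nominal return = 11.8% × (1 − 0.18) = 9.6760%.
1 + r = 1.09676 / 1.06300 = 1.031759
After-tax real rate = 1.031759 − 1 → 3.176%.

3.176%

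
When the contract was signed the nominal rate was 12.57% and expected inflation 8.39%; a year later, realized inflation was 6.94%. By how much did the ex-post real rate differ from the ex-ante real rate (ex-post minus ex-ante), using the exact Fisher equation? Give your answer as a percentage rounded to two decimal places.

Ex-ante: (1 + 0.1257)/(1 + 0.0839) − 1 = 3.8564%
Ex-post: (1 + 0.1257)/(1 + 0.0694) − 1 = 5.2646%
Difference (ex-post − ex-ante) = 1.4082% → 1.41%.

1.41%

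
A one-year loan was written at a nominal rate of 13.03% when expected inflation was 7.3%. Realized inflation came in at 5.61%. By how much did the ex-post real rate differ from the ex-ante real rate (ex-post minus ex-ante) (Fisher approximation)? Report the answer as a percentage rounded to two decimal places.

Ex-ante: 13.03% − 7.3% = 5.730%
Ex-post: 13.03% − 5.61% = 7.420%
Difference (ex-post − ex-ante) = 1.6900% → 1.69%.

1.69%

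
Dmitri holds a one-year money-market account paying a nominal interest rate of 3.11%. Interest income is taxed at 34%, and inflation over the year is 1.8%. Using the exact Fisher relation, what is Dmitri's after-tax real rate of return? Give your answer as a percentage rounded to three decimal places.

After-tax nominal return = 3.11% × (1 − 0.34) = 2.0526%.
1 + r = 1.020526 / 1.01800 = 1.002481
After-tax real rate = 1.002481 − 1 → 0.248%.

0.248%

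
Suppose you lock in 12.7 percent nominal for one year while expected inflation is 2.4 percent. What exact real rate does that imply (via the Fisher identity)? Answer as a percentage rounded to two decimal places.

1 + r = 1.12700 / 1.02400 = 1.100586
r = 1.100586 − 1 = 10.0586%, i.e. 10.06%.

10.06%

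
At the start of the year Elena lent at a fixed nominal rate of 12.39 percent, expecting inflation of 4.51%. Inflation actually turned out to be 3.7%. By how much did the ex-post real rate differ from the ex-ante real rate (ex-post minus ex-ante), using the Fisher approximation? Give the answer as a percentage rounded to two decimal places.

Ex-ante: 12.39% − 4.51% = 7.880%
Ex-post: 12.39% − 3.7% = 8.690%
Difference (ex-post − ex-ante) = 0.8100% → 0.81%.

0.81%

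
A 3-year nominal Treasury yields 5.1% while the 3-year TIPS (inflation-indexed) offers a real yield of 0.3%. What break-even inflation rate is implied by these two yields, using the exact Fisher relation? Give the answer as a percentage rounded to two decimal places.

(1 + π) = (1 + i)/(1 + r) = 1.05100 / 1.00300 = 1.047856
Break-even inflation = 1.047856 − 1 → 4.79%.

4.79%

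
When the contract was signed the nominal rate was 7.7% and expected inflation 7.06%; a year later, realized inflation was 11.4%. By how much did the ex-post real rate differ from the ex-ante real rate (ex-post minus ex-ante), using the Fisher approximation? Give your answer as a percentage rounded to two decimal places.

-4.34%

Ex-ante: 7.7% − 7.06% = 0.640%
Ex-post: 7.7% − 11.4% = -3.700%
Difference (ex-post − ex-ante) = -4.3400% → -4.34%.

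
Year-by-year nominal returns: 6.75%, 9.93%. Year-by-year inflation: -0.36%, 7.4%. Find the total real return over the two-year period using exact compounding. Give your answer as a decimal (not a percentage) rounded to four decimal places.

Nominal growth factor = 1.0675 × 1.0993 = 1.173503
Price-level growth factor = 0.9964 × 1.0740 = 1.070134
Real growth factor = 1.173503 / 1.070134 = 1.096595
Total real return = 1.096595 − 1 → 0.0966.

0.0966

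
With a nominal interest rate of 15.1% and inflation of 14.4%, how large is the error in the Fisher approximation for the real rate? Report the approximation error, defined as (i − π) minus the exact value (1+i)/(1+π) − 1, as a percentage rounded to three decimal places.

0.088%

Approximate: r ≈ 15.100% − 14.400% = 0.7000%
Exact: (1 + 0.1510)/(1 + 0.1440) − 1 = 0.6119%
Error = 0.7000% − 0.6119% = 0.0881% → 0.088%.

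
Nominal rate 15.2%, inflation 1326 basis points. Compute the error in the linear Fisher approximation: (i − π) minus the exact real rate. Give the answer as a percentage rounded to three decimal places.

0.227%

Approximate: r ≈ 15.200% − 13.260% = 1.9400%
Exact: (1 + 0.1520)/(1 + 0.1326) − 1 = 1.7129%
Error = 1.9400% − 1.7129% = 0.2271% → 0.227%.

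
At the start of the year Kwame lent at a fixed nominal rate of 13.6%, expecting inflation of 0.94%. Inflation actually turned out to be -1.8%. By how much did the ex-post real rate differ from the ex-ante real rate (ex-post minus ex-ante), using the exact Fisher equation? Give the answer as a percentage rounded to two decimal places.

3.14%

Ex-ante: (1 + 0.1360)/(1 + 0.0094) − 1 = 12.5421%
Ex-post: (1 + 0.1360)/(1 − 0.0180) − 1 = 15.6823%
Difference (ex-post − ex-ante) = 3.1402% → 3.14%.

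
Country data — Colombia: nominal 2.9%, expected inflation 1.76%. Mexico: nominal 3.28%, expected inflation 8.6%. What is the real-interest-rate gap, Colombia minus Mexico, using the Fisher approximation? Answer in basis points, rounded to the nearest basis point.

646 basis points

Colombia: 2.9% − 1.76% = 1.140%
Mexico: 3.28% − 8.6% = -5.320%
Differential = 6.460% → 646 basis points.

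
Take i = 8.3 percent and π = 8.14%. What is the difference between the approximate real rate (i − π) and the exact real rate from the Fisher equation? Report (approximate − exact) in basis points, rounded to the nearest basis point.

Approximate: r ≈ 8.300% − 8.140% = 0.1600%
Exact: (1 + 0.0830)/(1 + 0.0814) − 1 = 0.1480%
Error = 0.1600% − 0.1480% = 0.0120% → 1 basis points.

1 basis points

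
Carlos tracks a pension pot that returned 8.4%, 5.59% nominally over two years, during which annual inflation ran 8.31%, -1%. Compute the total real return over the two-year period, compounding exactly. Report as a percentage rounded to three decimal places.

Compound the nominal returns: 1.0840 × 1.0559 = 1.144596.
Compound inflation: 1.0831 × 0.9900 = 1.072269.
Deflate: 1.144596 / 1.072269 = 1.067452.
Total real return = 1.067452 − 1 → 6.745%.

6.745%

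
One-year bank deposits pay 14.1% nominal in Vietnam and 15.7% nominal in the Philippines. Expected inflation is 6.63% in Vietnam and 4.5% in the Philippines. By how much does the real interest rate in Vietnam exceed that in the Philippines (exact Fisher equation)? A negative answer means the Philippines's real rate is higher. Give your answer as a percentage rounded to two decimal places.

Vietnam: (1 + 0.1410)/(1 + 0.0663) − 1 = 7.0055%
The Philippines: (1 + 0.1570)/(1 + 0.0450) − 1 = 10.7177%
Differential = 7.0055% − 10.7177% = -3.7122% → -3.71%.

-3.71%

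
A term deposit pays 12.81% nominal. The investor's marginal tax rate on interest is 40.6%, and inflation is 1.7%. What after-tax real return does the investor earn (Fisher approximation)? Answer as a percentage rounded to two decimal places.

After-tax nominal return = 12.81% × (1 − 0.406) = 7.60914%.
r ≈ 7.60914% − 1.7% → 5.91%.

5.91%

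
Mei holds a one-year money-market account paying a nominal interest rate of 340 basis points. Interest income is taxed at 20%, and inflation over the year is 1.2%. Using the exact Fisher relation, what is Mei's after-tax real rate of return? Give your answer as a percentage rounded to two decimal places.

1.50%

After-tax nominal return = 3.4% × (1 − 0.2) = 2.7200%.
1 + r = 1.02720 / 1.01200 = 1.015020
After-tax real rate = 1.015020 − 1 → 1.50%.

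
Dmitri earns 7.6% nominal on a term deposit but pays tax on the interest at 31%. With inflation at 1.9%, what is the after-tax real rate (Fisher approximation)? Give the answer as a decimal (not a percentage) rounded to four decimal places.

After-tax nominal return = 7.6% × (1 − 0.31) = 5.2440%.
r ≈ 5.2440% − 1.9% → 0.0334.

0.0334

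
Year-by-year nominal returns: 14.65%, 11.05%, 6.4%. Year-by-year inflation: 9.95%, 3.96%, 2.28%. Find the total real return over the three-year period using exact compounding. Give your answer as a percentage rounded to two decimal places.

15.87%

Nominal growth factor = 1.1465 × 1.1105 × 1.0640 = 1.354672
Price-level growth factor = 1.0995 × 1.0396 × 1.0228 = 1.169102
Real growth factor = 1.354672 / 1.169102 = 1.158729
Total real return = 1.158729 − 1 → 15.87%.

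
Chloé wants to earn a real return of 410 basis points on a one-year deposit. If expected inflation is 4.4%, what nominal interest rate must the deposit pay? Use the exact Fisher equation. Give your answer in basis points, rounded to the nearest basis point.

(1 + i) = (1 + r)(1 + π) = 1.04100 × 1.04400 = 1.086804
i = 1.086804 − 1, so the required nominal rate is 868 basis points.

868 basis points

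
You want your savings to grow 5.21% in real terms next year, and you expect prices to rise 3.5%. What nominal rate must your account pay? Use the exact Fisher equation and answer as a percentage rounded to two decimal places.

(1 + i) = (1 + r)(1 + π) = 1.05210 × 1.03500 = 1.0889235
i = 1.0889235 − 1, so the required nominal rate is 8.89%.

8.89%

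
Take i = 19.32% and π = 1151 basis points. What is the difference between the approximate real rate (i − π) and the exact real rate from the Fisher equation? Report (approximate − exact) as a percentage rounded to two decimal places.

Approximate: r ≈ 19.320% − 11.510% = 7.8100%
Exact: (1 + 0.1932)/(1 + 0.1151) − 1 = 7.0039%
Error = 7.8100% − 7.0039% = 0.8061% → 0.81%.

0.81%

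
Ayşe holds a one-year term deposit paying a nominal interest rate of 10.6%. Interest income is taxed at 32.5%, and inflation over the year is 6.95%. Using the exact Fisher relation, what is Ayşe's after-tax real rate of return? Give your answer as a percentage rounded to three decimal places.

After-tax nominal return = 10.6% × (1 − 0.325) = 7.1550%.
1 + r = 1.07155 / 1.06950 = 1.001917
After-tax real rate = 1.001917 − 1 → 0.192%.

0.192%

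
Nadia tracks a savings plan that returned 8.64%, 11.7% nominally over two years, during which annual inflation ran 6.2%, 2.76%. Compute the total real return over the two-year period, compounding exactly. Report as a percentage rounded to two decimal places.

Compound the nominal returns: 1.0864 × 1.1170 = 1.213509.
Compound inflation: 1.0620 × 1.0276 = 1.091311.
Deflate: 1.213509 / 1.091311 = 1.111973.
Total real return = 1.111973 − 1 → 11.20%.

11.20%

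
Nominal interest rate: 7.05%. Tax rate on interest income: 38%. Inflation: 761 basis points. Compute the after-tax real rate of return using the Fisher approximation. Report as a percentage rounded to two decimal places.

After-tax nominal return = 7.05% × (1 − 0.38) = 4.3710%.
r ≈ 4.3710% − 7.61% → -3.24%.

-3.24%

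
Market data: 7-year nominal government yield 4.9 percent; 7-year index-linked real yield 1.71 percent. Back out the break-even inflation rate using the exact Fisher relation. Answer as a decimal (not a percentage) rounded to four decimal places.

(1 + π) = (1 + i)/(1 + r) = 1.04900 / 1.01710 = 1.031364
Break-even inflation = 1.031364 − 1 → 0.0314.

0.0314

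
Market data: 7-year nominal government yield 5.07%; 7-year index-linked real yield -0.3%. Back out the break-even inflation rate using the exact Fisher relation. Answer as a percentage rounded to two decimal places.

5.39%

(1 + π) = (1 + i)/(1 + r) = 1.05070 / 0.99700 = 1.053862
Break-even inflation = 1.053862 − 1 → 5.39%.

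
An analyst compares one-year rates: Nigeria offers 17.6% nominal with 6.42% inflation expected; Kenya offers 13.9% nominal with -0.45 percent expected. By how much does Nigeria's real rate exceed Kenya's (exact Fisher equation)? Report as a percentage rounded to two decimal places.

-3.91%

Nigeria: (1 + 0.1760)/(1 + 0.0642) − 1 = 10.5055%
Kenya: (1 + 0.1390)/(1 − 0.0045) − 1 = 14.4149%
Differential = 10.5055% − 14.4149% = -3.9093% → -3.91%.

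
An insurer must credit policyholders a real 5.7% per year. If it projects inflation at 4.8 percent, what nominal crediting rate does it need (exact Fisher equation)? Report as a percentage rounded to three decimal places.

(1 + i) = (1 + r)(1 + π) = 1.05700 × 1.04800 = 1.107736
i = 1.107736 − 1, so the required nominal rate is 10.774%.

10.774%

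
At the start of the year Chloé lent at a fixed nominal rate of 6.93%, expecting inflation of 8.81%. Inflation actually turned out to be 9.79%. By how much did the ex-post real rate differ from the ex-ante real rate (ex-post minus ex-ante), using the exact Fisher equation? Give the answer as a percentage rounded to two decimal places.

Ex-ante: (1 + 0.0693)/(1 + 0.0881) − 1 = -1.7278%
Ex-post: (1 + 0.0693)/(1 + 0.0979) − 1 = -2.6050%
Difference (ex-post − ex-ante) = -0.8772% → -0.88%.

-0.88%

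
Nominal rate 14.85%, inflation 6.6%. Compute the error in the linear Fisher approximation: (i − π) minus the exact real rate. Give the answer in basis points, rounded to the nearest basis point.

Approximate: r ≈ 14.850% − 6.600% = 8.2500%
Exact: (1 + 0.1485)/(1 + 0.0660) − 1 = 7.7392%
Error = 8.2500% − 7.7392% = 0.5108% → 51 basis points.

51 basis points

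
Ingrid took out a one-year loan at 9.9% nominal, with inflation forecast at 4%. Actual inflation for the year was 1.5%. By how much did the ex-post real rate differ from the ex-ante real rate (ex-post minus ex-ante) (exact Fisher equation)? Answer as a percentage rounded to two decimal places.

Ex-ante: (1 + 0.0990)/(1 + 0.0400) − 1 = 5.6731%
Ex-post: (1 + 0.0990)/(1 + 0.0150) − 1 = 8.2759%
Difference (ex-post − ex-ante) = 2.6028% → 2.60%.

2.60%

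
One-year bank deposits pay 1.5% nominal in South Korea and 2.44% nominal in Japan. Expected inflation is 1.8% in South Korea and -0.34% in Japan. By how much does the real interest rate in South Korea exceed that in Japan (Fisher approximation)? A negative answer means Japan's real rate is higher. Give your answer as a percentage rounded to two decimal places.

South Korea: 1.5% − 1.8% = -0.300%
Japan: 2.44% − (-0.34%) = 2.780%
Differential = -3.080% → -3.08%.

-3.08%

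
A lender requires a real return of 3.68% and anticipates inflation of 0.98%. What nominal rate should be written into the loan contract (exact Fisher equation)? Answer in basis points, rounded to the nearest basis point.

470 basis points

(1 + i) = (1 + r)(1 + π) = 1.03680 × 1.00980 = 1.04696064
i = 1.04696064 − 1, so the required nominal rate is 470 basis points.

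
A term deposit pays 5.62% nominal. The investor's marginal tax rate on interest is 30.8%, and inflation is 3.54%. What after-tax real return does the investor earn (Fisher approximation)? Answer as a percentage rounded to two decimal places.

After-tax nominal return = 5.62% × (1 − 0.308) = 3.88904%.
r ≈ 3.88904% − 3.54% → 0.35%.

0.35%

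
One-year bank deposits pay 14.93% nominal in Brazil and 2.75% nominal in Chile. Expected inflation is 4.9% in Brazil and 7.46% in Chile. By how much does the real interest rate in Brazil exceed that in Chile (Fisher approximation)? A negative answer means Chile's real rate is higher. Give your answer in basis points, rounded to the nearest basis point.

Brazil: 14.93% − 4.9% = 10.030%
Chile: 2.75% − 7.46% = -4.710%
Differential = 14.740% → 1474 basis points.

1474 basis points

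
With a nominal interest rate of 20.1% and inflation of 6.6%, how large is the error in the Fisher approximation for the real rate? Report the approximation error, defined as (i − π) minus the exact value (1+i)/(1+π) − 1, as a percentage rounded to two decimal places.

0.84%

Approximate: r ≈ 20.100% − 6.600% = 13.5000%
Exact: (1 + 0.2010)/(1 + 0.0660) − 1 = 12.6642%
Error = 13.5000% − 12.6642% = 0.8358% → 0.84%.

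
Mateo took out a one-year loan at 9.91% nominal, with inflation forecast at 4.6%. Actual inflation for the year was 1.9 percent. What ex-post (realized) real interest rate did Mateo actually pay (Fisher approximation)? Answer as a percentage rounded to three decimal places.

Ex-post: 9.91% − 1.9% = 8.010%
So the realized real rate is 8.010%.

8.010%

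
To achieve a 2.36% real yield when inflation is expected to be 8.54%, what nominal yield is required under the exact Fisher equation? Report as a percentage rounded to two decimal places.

(1 + i) = (1 + r)(1 + π) = 1.02360 × 1.08540 = 1.11101544
i = 1.11101544 − 1, so the required nominal rate is 11.10%.

11.10%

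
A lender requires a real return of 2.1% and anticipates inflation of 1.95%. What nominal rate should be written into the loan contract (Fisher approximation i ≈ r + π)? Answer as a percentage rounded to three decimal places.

i ≈ r + π = 2.1% + 1.95% = 4.050%.

4.050%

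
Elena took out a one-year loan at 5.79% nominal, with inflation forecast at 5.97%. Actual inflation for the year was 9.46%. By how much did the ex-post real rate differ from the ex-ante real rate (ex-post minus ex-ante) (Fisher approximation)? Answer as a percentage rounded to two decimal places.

Ex-ante: 5.79% − 5.97% = -0.180%
Ex-post: 5.79% − 9.46% = -3.670%
Difference (ex-post − ex-ante) = -3.4900% → -3.49%.

-3.49%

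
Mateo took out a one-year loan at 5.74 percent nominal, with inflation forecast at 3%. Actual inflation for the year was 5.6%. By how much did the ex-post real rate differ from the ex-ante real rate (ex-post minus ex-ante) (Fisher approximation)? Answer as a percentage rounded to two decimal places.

Ex-ante: 5.74% − 3% = 2.740%
Ex-post: 5.74% − 5.6% = 0.140%
Difference (ex-post − ex-ante) = -2.6000% → -2.60%.

-2.60%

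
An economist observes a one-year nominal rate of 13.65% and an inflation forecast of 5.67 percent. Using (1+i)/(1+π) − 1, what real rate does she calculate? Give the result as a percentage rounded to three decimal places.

By the Fisher identity, 1 + r = (1 + i)/(1 + π).
1 + r = 1.13650 / 1.05670 = 1.075518
r = 1.075518 − 1 = 7.5518%, i.e. 7.552%.

7.552%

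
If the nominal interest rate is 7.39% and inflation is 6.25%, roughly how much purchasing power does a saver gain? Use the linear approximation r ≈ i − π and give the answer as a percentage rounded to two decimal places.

r ≈ i − π = 7.39% − 6.25% = 1.14%.

1.14%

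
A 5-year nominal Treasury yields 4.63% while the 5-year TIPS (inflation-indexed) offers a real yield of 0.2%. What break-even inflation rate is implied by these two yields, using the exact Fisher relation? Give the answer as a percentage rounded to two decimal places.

4.42%

(1 + π) = (1 + i)/(1 + r) = 1.04630 / 1.00200 = 1.044212
Break-even inflation = 1.044212 − 1 → 4.42%.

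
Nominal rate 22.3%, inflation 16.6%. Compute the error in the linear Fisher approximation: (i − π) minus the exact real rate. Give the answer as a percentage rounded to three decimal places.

Approximate: r ≈ 22.300% − 16.600% = 5.7000%
Exact: (1 + 0.2230)/(1 + 0.1660) − 1 = 4.88851%
Error = 5.7000% − 4.88851% = 0.81149% → 0.811%.

0.811%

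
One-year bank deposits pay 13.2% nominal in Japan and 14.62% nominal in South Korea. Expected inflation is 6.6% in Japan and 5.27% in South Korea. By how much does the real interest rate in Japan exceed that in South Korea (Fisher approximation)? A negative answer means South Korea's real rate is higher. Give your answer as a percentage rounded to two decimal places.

-2.75%

Japan: 13.2% − 6.6% = 6.600%
South Korea: 14.62% − 5.27% = 9.350%
Differential = -2.750% → -2.75%.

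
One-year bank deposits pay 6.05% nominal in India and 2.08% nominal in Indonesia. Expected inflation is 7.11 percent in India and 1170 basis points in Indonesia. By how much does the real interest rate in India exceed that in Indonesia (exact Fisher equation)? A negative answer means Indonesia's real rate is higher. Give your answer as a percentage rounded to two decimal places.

7.62%

India: (1 + 0.0605)/(1 + 0.0711) − 1 = -0.9896%
Indonesia: (1 + 0.0208)/(1 + 0.1170) − 1 = -8.6124%
Differential = -0.9896% − (-8.6124%) = 7.6227% → 7.62%.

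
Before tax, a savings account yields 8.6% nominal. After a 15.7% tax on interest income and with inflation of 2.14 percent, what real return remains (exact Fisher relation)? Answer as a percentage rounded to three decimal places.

5.003%

After-tax nominal return = 8.6% × (1 − 0.157) = 7.2498%.
1 + r = 1.072498 / 1.02140 = 1.050027
After-tax real rate = 1.050027 − 1 → 5.003%.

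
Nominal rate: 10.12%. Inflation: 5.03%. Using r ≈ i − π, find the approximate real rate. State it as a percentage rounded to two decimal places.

5.09%

r ≈ i − π = 10.12% − 5.03% = 5.09%.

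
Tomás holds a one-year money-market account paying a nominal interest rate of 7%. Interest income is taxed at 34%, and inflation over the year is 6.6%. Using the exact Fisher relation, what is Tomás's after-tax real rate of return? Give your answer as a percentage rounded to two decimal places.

After-tax nominal return = 7% × (1 − 0.34) = 4.6200%.
1 + r = 1.04620 / 1.06600 = 0.981426
After-tax real rate = 0.981426 − 1 → -1.86%.

-1.86%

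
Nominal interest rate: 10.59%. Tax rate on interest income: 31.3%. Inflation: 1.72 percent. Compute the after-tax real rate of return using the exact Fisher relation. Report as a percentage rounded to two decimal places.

5.46%

After-tax nominal return = 10.59% × (1 − 0.313) = 7.27533%.
1 + r = 1.0727533 / 1.01720 = 1.054614
After-tax real rate = 1.054614 − 1 → 5.46%.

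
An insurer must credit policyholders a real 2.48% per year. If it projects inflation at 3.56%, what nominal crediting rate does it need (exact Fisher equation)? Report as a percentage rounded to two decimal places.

6.13%

(1 + i) = (1 + r)(1 + π) = 1.02480 × 1.03560 = 1.06128288
i = 1.06128288 − 1, so the required nominal rate is 6.13%.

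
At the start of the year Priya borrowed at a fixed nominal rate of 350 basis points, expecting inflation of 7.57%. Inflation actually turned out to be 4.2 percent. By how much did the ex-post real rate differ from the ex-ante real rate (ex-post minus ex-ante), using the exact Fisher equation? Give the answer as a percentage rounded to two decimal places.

3.11%

Ex-ante: (1 + 0.0350)/(1 + 0.0757) − 1 = -3.7836%
Ex-post: (1 + 0.0350)/(1 + 0.0420) − 1 = -0.6718%
Difference (ex-post − ex-ante) = 3.1118% → 3.11%.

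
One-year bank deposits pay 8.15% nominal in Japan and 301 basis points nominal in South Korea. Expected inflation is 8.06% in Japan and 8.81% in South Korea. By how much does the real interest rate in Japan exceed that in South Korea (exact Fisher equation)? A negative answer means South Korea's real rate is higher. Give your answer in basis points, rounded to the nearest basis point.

541 basis points

Japan: (1 + 0.0815)/(1 + 0.0806) − 1 = 0.0833%
South Korea: (1 + 0.0301)/(1 + 0.0881) − 1 = -5.3304%
Differential = 0.0833% − (-5.3304%) = 5.4137% → 541 basis points.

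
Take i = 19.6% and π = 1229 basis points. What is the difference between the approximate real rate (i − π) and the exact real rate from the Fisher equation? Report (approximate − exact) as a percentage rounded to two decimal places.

0.80%

Approximate: r ≈ 19.600% − 12.290% = 7.3100%
Exact: (1 + 0.1960)/(1 + 0.1229) − 1 = 6.5099%
Error = 7.3100% − 6.5099% = 0.8001% → 0.80%.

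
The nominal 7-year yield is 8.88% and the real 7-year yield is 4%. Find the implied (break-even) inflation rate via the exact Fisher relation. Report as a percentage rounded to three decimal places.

4.692%

(1 + π) = (1 + i)/(1 + r) = 1.08880 / 1.04000 = 1.046923
Break-even inflation = 1.046923 − 1 → 4.692%.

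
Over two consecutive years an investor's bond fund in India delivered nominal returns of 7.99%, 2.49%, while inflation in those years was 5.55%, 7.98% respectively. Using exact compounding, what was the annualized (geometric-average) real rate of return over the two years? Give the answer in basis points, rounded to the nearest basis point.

Compound the nominal returns: 1.0799 × 1.0249 = 1.10678951.
Compound inflation: 1.0555 × 1.0798 = 1.13972890.
Deflate: 1.10678951 / 1.13972890 = 0.97109893.
Annualized real rate = 0.97109893^(1/2) − 1 = -1.4556% → -146 basis points.

-146 basis points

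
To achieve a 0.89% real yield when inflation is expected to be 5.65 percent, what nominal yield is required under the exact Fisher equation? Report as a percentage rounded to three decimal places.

6.590%

(1 + i) = (1 + r)(1 + π) = 1.00890 × 1.05650 = 1.06590285
i = 1.06590285 − 1, so the required nominal rate is 6.590%.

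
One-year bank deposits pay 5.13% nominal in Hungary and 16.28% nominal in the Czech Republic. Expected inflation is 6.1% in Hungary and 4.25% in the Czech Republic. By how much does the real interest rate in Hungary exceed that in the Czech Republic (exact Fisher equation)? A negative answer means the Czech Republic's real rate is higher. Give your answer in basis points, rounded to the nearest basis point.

-1245 basis points

Hungary: (1 + 0.0513)/(1 + 0.0610) − 1 = -0.9142%
The Czech Republic: (1 + 0.1628)/(1 + 0.0425) − 1 = 11.5396%
Differential = -0.9142% − 11.5396% = -12.4538% → -1245 basis points.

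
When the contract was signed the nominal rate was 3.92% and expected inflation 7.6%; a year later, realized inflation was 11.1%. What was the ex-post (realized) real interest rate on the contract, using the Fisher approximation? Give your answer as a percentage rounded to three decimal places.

-7.180%

Ex-post: 3.92% − 11.1% = -7.180%
So the realized real rate is -7.180%.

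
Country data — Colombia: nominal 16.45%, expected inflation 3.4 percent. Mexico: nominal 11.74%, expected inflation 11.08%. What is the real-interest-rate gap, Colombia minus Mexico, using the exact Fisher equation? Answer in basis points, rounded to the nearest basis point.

1203 basis points

Colombia: (1 + 0.1645)/(1 + 0.0340) − 1 = 12.6209%
Mexico: (1 + 0.1174)/(1 + 0.1108) − 1 = 0.5942%
Differential = 12.6209% − 0.5942% = 12.0267% → 1203 basis points.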